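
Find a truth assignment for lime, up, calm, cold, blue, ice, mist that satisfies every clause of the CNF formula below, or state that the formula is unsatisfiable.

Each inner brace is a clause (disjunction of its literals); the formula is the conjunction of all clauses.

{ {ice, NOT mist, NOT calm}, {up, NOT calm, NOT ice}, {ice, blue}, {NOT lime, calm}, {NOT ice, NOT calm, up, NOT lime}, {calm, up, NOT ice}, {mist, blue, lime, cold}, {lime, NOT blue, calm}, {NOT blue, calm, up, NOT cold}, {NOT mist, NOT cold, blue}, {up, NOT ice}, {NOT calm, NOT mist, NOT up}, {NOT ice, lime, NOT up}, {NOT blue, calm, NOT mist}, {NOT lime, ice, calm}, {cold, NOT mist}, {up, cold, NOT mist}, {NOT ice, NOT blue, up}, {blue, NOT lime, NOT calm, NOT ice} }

lime=true, up=false, calm=true, cold=false, blue=true, ice=false, mist=false

Case ice = false:
Unit clause (blue) forces blue = true.
Case mist = false:
Case lime = true:
Unit clause (calm) forces calm = true.
No clause remains; up, cold are free.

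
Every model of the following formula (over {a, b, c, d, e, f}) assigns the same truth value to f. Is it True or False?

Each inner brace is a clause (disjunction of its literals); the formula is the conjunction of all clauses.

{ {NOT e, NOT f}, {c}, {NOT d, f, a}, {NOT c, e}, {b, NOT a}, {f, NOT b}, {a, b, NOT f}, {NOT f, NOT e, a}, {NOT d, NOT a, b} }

Suppose f = true.
The clause (NOT e) is unit, so e = false.
The clause (c) is unit, so c = true.
But (NOT c) is also a unit clause — contradiction.
So every satisfying assignment has f = False.

False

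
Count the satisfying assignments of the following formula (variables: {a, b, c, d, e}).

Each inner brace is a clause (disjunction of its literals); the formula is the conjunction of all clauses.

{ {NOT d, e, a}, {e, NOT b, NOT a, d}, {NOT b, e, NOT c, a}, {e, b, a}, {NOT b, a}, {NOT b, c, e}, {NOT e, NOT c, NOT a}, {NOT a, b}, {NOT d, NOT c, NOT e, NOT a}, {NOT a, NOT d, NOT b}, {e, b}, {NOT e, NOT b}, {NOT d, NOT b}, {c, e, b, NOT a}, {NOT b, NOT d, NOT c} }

There are 2^5 = 32 truth assignments over (a, b, c, d, e).
Split on c. With c = true, the clauses containing c are satisfied and NOT c drops from the rest; 2 of the 2^4 = 16 assignments to the other variables satisfy what remains.
With c = false, by the same count on the reduced clause set, 2 assignments work.
Total: 2 + 2 = 4.

4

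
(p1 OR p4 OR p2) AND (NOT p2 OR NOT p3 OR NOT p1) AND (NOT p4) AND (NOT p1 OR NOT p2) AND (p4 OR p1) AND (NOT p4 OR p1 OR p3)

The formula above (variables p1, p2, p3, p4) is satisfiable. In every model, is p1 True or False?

True

Suppose p1 = false.
From the singleton clause (NOT p4), p4 = false.
Now (p4) is unsatisfied and unit — conflict.
So every satisfying assignment has p1 = True.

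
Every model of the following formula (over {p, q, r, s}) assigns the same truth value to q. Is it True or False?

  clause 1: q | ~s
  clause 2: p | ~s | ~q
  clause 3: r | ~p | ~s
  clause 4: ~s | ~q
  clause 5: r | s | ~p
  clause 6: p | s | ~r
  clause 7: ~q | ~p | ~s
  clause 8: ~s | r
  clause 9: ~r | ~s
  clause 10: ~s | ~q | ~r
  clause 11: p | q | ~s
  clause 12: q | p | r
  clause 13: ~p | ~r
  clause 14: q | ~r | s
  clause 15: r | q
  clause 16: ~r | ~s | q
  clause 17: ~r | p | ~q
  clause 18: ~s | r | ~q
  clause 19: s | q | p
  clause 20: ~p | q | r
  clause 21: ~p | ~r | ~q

Suppose q = 0.
From the singleton clause (~s), s = 0.
From the singleton clause (~r), r = 0.
That conflicts with the unit clause (r).
So every satisfying assignment has q = True.

True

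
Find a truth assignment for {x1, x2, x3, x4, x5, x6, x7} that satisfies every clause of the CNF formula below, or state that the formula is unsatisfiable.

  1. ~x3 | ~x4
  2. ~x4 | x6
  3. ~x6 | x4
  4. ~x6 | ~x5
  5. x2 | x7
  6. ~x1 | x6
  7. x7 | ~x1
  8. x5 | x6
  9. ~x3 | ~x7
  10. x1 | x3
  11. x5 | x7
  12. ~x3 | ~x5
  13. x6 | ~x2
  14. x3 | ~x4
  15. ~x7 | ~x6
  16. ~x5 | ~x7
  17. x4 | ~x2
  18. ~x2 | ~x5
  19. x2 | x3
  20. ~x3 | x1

UNSATISFIABLE

Branch on x3: set x3 = 0.
The clause (x1) is unit, so x1 = 1.
The clause (x6) is unit, so x6 = 1.
The clause (x4) is unit, so x4 = 1.
That conflicts with the unit clause (~x4).
Backtrack on x3: now try x3 = 1.
The clause (~x4) is unit, so x4 = 0.
The clause (~x6) is unit, so x6 = 0.
The clause (~x1) is unit, so x1 = 0.
That conflicts with the unit clause (x1).
Either choice for x3 ends in contradiction.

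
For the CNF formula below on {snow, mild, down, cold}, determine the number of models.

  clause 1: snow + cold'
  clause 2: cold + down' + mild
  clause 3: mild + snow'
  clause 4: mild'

There are 2^4 = 16 truth assignments over (snow, mild, down, cold).
Check each against the 4 clauses (columns in the order snow, mild, down, cold):
  F F F F  ✓ satisfies all
  F F F T  ✗ fails (snow + cold')
  F F T F  ✗ fails (cold + down' + mild)
  F F T T  ✗ fails (snow + cold')
  F T F F  ✗ fails (mild')
  F T F T  ✗ fails (snow + cold')
  F T T F  ✗ fails (mild')
  F T T T  ✗ fails (snow + cold')
  T F F F  ✗ fails (mild + snow')
  T F F T  ✗ fails (mild + snow')
  T F T F  ✗ fails (cold + down' + mild)
  T F T T  ✗ fails (mild + snow')
  T T F F  ✗ fails (mild')
  T T F T  ✗ fails (mild')
  T T T F  ✗ fails (mild')
  T T T T  ✗ fails (mild')
1 of the 16 rows is a model.

1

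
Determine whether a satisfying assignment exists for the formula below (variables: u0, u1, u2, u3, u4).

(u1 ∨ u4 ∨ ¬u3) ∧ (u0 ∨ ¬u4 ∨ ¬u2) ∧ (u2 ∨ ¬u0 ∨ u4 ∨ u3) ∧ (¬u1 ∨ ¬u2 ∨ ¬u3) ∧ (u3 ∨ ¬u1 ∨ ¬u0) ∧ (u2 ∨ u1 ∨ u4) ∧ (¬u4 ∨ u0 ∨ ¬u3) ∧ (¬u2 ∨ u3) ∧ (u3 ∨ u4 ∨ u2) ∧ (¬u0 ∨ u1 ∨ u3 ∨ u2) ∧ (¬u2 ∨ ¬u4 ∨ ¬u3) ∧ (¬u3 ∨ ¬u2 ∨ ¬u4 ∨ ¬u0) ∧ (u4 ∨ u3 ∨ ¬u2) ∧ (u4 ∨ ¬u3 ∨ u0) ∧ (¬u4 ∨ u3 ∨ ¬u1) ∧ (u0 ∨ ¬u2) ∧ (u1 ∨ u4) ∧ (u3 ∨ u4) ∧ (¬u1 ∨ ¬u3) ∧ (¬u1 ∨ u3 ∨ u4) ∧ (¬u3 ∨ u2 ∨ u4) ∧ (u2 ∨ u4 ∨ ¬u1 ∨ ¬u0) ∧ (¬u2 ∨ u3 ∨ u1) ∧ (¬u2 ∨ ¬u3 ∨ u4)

Yes, satisfiable

Case u2 = False:
Case u1 = False:
Unit clause (u4) forces u4 = True.
Case u0 = True:
Unit clause (u3) forces u3 = True.
This assignment satisfies each clause.
A satisfying assignment: u0 ↦ True, u1 ↦ False, u2 ↦ False, u3 ↦ True, u4 ↦ True.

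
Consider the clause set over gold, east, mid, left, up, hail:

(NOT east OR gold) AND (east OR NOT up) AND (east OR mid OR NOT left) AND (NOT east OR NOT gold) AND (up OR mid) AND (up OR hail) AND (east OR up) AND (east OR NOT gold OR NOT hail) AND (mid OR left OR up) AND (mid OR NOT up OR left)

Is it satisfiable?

No, unsatisfiable

Case east = false:
From the singleton clause (NOT up), up = false.
Now (up) is unsatisfied and unit — conflict.
That branch fails; take east = true instead.
From the singleton clause (gold), gold = true.
Now (NOT gold) is unsatisfied and unit — conflict.
Either choice for east ends in contradiction.
No assignment satisfies every clause.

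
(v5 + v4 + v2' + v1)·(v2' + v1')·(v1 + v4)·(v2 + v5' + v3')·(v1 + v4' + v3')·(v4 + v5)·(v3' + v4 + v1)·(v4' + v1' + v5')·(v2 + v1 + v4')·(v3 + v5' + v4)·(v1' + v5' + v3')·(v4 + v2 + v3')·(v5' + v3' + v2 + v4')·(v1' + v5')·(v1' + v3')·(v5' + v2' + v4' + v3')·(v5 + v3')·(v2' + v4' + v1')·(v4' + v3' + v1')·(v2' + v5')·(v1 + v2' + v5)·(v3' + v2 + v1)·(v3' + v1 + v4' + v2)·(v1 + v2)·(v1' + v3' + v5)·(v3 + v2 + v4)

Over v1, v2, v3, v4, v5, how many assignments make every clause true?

1

There are 2^5 = 32 truth assignments over (v1, v2, v3, v4, v5).
Split on v5. With v5 = 1, the clauses containing v5 are satisfied and v5' drops from the rest; 0 of the 2^4 = 16 assignments to the other variables satisfy what remains.
With v5 = 0, by the same count on the reduced clause set, 1 assignment works.
(One model: v1=T, v2=F, v3=F, v4=T, v5=F.)
Total: 0 + 1 = 1.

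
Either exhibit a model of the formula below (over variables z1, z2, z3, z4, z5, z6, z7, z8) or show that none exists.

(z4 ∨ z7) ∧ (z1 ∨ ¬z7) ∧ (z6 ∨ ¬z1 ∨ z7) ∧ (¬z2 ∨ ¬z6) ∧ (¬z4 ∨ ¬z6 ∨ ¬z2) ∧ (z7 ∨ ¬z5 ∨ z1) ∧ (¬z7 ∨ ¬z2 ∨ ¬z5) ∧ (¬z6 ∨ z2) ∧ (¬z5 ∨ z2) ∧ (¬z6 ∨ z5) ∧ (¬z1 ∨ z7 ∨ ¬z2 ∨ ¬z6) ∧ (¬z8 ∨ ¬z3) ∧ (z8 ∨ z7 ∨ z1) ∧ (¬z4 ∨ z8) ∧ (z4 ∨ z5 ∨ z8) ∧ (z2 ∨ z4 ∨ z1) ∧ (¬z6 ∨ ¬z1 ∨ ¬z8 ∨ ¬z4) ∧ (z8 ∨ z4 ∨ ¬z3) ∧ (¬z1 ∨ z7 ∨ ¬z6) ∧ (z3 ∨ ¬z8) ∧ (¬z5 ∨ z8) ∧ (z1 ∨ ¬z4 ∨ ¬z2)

UNSATISFIABLE

Try z4 = True.
(z8) alone gives z8 = True.
(¬z3) alone gives z3 = False.
Now (z3) is unsatisfied and unit — conflict.
Undo z4 and try z4 = False.
(z7) alone gives z7 = True.
(z1) alone gives z1 = True.
Try z2 = False.
(¬z6) alone gives z6 = False.
(¬z5) alone gives z5 = False.
(z8) alone gives z8 = True.
(¬z3) alone gives z3 = False.
Now (z3) is unsatisfied and unit — conflict.
Undo z2 and try z2 = True.
(¬z6) alone gives z6 = False.
(¬z5) alone gives z5 = False.
(z8) alone gives z8 = True.
(¬z3) alone gives z3 = False.
Now (z3) is unsatisfied and unit — conflict.
Both values of z2 lead to a conflict.
Both values of z4 lead to a conflict.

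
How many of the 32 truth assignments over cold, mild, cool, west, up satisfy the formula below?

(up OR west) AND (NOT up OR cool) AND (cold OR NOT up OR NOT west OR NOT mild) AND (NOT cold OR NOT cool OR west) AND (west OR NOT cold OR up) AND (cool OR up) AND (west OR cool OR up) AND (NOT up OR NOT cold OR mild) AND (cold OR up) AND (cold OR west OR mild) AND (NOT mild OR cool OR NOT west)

5

There are 2^5 = 32 truth assignments over (cold, mild, cool, west, up).
Split on cool. With cool = true, the clauses containing cool are satisfied and NOT cool drops from the rest; 5 of the 2^4 = 16 assignments to the other variables satisfy what remains.
With cool = false, by the same count on the reduced clause set, 0 assignments work.
Total: 5 + 0 = 5.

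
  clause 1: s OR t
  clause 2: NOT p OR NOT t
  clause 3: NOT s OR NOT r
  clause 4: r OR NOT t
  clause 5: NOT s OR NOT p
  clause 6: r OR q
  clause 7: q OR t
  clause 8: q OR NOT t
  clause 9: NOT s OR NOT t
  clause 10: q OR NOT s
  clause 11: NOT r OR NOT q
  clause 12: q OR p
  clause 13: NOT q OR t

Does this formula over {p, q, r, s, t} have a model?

Suppose s = true.
The clause (NOT r) is unit, so r = false.
The clause (NOT t) is unit, so t = false.
The clause (NOT p) is unit, so p = false.
The clause (q) is unit, so q = true.
But (NOT q) is also a unit clause — contradiction.
That branch fails; take s = false instead.
The clause (t) is unit, so t = true.
The clause (NOT p) is unit, so p = false.
The clause (r) is unit, so r = true.
The clause (q) is unit, so q = true.
But (NOT q) is also a unit clause — contradiction.
Both values of s lead to a conflict.
No assignment satisfies every clause.

No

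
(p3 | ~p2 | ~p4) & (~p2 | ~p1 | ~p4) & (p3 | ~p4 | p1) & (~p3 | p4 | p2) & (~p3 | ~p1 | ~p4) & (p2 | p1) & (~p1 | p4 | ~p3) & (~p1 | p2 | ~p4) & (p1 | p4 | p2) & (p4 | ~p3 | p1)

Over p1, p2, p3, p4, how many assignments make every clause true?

There are 2^4 = 16 truth assignments over (p1, p2, p3, p4).
Check each against the 10 clauses (columns in the order p1, p2, p3, p4):
  F F F F  ✗ fails (p2 | p1)
  F F F T  ✗ fails (p3 | ~p4 | p1)
  F F T F  ✗ fails (~p3 | p4 | p2)
  F F T T  ✗ fails (p2 | p1)
  F T F F  ✓ satisfies all
  F T F T  ✗ fails (p3 | ~p2 | ~p4)
  F T T F  ✗ fails (p4 | ~p3 | p1)
  F T T T  ✓ satisfies all
  T F F F  ✓ satisfies all
  T F F T  ✗ fails (~p1 | p2 | ~p4)
  T F T F  ✗ fails (~p3 | p4 | p2)
  T F T T  ✗ fails (~p3 | ~p1 | ~p4)
  T T F F  ✓ satisfies all
  T T F T  ✗ fails (p3 | ~p2 | ~p4)
  T T T F  ✗ fails (~p1 | p4 | ~p3)
  T T T T  ✗ fails (~p2 | ~p1 | ~p4)
4 of the 16 rows are models.

4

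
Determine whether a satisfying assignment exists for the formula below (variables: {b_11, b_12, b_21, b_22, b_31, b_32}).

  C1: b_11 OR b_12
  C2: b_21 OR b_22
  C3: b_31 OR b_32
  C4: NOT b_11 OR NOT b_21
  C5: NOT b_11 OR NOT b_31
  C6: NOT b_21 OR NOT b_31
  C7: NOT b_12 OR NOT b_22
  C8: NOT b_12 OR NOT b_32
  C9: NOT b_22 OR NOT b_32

Suppose b_11 = true.
(NOT b_21) alone gives b_21 = false.
(b_22) alone gives b_22 = true.
(NOT b_31) alone gives b_31 = false.
(b_32) alone gives b_32 = true.
That conflicts with the unit clause (NOT b_32).
That branch fails; take b_11 = false instead.
(b_12) alone gives b_12 = true.
(NOT b_22) alone gives b_22 = false.
(b_21) alone gives b_21 = true.
(NOT b_31) alone gives b_31 = false.
(b_32) alone gives b_32 = true.
That conflicts with the unit clause (NOT b_32).
Neither b_11 = true nor b_11 = false works.
No assignment satisfies every clause.

No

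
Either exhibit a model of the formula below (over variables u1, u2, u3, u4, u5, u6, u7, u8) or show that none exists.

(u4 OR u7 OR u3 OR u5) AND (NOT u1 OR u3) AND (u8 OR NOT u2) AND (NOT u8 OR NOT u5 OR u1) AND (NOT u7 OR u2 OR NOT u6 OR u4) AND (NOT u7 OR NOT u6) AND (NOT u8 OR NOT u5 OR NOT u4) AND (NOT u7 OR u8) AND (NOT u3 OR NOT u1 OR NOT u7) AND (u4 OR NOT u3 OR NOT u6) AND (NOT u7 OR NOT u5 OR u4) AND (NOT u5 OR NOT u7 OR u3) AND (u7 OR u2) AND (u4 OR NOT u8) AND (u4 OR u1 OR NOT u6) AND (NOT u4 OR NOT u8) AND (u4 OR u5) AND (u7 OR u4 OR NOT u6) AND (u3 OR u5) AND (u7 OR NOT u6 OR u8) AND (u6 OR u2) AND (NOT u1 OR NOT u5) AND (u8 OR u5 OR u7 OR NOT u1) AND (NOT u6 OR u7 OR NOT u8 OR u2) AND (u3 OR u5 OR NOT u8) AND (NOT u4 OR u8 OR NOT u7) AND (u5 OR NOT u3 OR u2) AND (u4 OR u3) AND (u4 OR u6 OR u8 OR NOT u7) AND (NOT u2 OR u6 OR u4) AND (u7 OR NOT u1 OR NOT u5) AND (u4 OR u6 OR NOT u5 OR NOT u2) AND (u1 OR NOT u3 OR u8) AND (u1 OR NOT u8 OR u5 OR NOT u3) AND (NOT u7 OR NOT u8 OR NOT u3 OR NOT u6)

UNSATISFIABLE

Branch on u1: set u1 = false.
Branch on u8: set u8 = true.
The clause (NOT u5) is unit, so u5 = false.
The clause (u4) is unit, so u4 = true.
That conflicts with the unit clause (NOT u4).
Undo u8 and try u8 = false.
The clause (NOT u2) is unit, so u2 = false.
The clause (NOT u7) is unit, so u7 = false.
That conflicts with the unit clause (u7).
Either choice for u8 ends in contradiction.
Undo u1 and try u1 = true.
The clause (u3) is unit, so u3 = true.
The clause (NOT u7) is unit, so u7 = false.
The clause (u2) is unit, so u2 = true.
The clause (u8) is unit, so u8 = true.
The clause (u4) is unit, so u4 = true.
That conflicts with the unit clause (NOT u4).
Either choice for u1 ends in contradiction.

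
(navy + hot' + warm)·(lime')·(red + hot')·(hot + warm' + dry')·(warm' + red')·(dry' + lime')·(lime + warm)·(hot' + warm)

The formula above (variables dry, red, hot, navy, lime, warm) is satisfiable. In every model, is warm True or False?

Suppose warm = 0.
The clause (lime') is unit, so lime = 0.
That conflicts with the unit clause (lime).
So every satisfying assignment has warm = True.

True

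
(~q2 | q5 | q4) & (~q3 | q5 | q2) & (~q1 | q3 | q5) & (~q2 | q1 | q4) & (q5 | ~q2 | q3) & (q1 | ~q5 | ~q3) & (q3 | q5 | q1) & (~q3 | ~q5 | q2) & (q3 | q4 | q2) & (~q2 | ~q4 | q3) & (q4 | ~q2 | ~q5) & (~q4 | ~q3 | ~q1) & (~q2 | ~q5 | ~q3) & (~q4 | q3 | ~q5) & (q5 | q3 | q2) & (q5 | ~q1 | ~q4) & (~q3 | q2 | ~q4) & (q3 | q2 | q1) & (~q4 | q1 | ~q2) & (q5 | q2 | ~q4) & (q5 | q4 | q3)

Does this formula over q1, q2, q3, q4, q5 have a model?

No

Suppose q2 = 0.
Suppose q3 = 0.
From the singleton clause (q4), q4 = 1.
From the singleton clause (~q5), q5 = 0.
But (q5) is also a unit clause — contradiction.
So q3 must be the other value — set q3 = 1.
From the singleton clause (q5), q5 = 1.
But (~q5) is also a unit clause — contradiction.
Neither q3 = 1 nor q3 = 0 works.
So q2 must be the other value — set q2 = 1.
Suppose q5 = 1.
From the singleton clause (q4), q4 = 1.
From the singleton clause (q3), q3 = 1.
But (~q3) is also a unit clause — contradiction.
So q5 must be the other value — set q5 = 0.
From the singleton clause (q4), q4 = 1.
From the singleton clause (q3), q3 = 1.
From the singleton clause (~q1), q1 = 0.
But (q1) is also a unit clause — contradiction.
Neither q5 = 1 nor q5 = 0 works.
Neither q2 = 1 nor q2 = 0 works.
No assignment satisfies every clause.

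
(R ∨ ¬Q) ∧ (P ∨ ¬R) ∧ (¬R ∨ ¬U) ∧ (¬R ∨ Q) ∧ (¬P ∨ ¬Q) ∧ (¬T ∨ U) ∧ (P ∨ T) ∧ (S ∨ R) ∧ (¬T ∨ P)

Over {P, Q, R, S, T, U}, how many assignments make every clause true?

3

There are 2^6 = 64 truth assignments over (P, Q, R, S, T, U).
Split on R. With R = True, the clauses containing R are satisfied and ¬R drops from the rest; 0 of the 2^5 = 32 assignments to the other variables satisfy what remains.
With R = False, by the same count on the reduced clause set, 3 assignments work.
(One model: P=T, Q=F, R=F, S=T, T=F, U=F.)
Total: 0 + 3 = 3.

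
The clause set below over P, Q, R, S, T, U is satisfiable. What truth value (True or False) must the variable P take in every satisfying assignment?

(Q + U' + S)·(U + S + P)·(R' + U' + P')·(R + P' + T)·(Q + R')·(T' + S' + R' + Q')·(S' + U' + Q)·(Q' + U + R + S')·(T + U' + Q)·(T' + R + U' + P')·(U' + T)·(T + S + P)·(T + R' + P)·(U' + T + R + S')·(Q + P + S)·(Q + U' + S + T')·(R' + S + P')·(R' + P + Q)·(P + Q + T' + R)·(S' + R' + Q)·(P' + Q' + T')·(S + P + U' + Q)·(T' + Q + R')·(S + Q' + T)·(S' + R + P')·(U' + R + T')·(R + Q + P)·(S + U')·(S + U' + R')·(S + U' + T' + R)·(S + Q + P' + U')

Suppose P = 0.
Try U = 1.
Unit clause (T) forces T = 1.
Unit clause (R) forces R = 1.
Unit clause (Q) forces Q = 1.
Unit clause (S') forces S = 0.
That conflicts with the unit clause (S).
Undo U and try U = 0.
Unit clause (S) forces S = 1.
Try Q = 1.
Unit clause (R) forces R = 1.
Unit clause (T') forces T = 0.
That conflicts with the unit clause (T).
Undo Q and try Q = 0.
Unit clause (R') forces R = 0.
That conflicts with the unit clause (R).
Both values of Q lead to a conflict.
Both values of U lead to a conflict.
So every satisfying assignment has P = True.

True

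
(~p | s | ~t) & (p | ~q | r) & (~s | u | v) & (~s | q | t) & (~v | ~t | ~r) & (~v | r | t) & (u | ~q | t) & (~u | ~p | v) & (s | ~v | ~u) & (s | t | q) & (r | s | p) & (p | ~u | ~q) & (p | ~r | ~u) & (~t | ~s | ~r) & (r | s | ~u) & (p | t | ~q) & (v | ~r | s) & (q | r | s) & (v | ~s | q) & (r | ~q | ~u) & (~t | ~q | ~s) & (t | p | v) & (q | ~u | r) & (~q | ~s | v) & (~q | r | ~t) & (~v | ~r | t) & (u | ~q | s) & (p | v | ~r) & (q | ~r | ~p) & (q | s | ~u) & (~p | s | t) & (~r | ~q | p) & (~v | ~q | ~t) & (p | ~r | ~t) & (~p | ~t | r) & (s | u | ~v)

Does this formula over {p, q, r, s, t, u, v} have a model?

Satisfiable

Case p = 0:
Case q = 0:
Case s = 1:
From the singleton clause (t), t = 1.
From the singleton clause (~r), r = 0.
From the singleton clause (v), v = 1.
From the singleton clause (~u), u = 0.
This assignment satisfies each clause.
A satisfying assignment: p: 0, q: 0, r: 0, s: 1, t: 1, u: 0, v: 1.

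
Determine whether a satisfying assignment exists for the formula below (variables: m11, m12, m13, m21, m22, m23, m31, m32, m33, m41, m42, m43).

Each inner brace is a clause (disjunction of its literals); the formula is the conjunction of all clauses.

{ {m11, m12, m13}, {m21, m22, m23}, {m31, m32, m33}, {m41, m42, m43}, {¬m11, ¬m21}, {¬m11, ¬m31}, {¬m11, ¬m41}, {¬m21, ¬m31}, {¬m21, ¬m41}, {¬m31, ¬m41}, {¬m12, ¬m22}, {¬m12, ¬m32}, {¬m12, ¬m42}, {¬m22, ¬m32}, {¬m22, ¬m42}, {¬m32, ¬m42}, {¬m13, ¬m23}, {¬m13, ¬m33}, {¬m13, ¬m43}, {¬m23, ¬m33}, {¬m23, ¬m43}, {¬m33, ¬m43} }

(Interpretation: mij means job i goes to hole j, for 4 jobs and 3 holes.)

Unsatisfiable

Branch on m11: set m11 = False.
Branch on m12: set m12 = True.
The clause (¬m22) is unit, so m22 = False.
The clause (¬m32) is unit, so m32 = False.
The clause (¬m42) is unit, so m42 = False.
Branch on m21: set m21 = True.
The clause (¬m31) is unit, so m31 = False.
The clause (m33) is unit, so m33 = True.
The clause (¬m41) is unit, so m41 = False.
The clause (m43) is unit, so m43 = True.
That conflicts with the unit clause (¬m43).
Backtrack on m21: now try m21 = False.
The clause (m23) is unit, so m23 = True.
The clause (¬m13) is unit, so m13 = False.
The clause (¬m33) is unit, so m33 = False.
The clause (m31) is unit, so m31 = True.
The clause (¬m41) is unit, so m41 = False.
The clause (m43) is unit, so m43 = True.
That conflicts with the unit clause (¬m43).
Either choice for m21 ends in contradiction.
Backtrack on m12: now try m12 = False.
The clause (m13) is unit, so m13 = True.
The clause (¬m23) is unit, so m23 = False.
The clause (¬m33) is unit, so m33 = False.
The clause (¬m43) is unit, so m43 = False.
Branch on m21: set m21 = True.
The clause (¬m31) is unit, so m31 = False.
The clause (m32) is unit, so m32 = True.
The clause (¬m41) is unit, so m41 = False.
The clause (m42) is unit, so m42 = True.
That conflicts with the unit clause (¬m42).
Backtrack on m21: now try m21 = False.
The clause (m22) is unit, so m22 = True.
The clause (¬m32) is unit, so m32 = False.
The clause (m31) is unit, so m31 = True.
The clause (¬m41) is unit, so m41 = False.
The clause (m42) is unit, so m42 = True.
That conflicts with the unit clause (¬m42).
Either choice for m21 ends in contradiction.
Either choice for m12 ends in contradiction.
Backtrack on m11: now try m11 = True.
The clause (¬m21) is unit, so m21 = False.
The clause (¬m31) is unit, so m31 = False.
The clause (¬m41) is unit, so m41 = False.
Branch on m22: set m22 = True.
The clause (¬m12) is unit, so m12 = False.
The clause (¬m32) is unit, so m32 = False.
The clause (m33) is unit, so m33 = True.
The clause (¬m42) is unit, so m42 = False.
The clause (m43) is unit, so m43 = True.
That conflicts with the unit clause (¬m43).
Backtrack on m22: now try m22 = False.
The clause (m23) is unit, so m23 = True.
The clause (¬m13) is unit, so m13 = False.
The clause (¬m33) is unit, so m33 = False.
The clause (m32) is unit, so m32 = True.
The clause (¬m12) is unit, so m12 = False.
The clause (¬m42) is unit, so m42 = False.
The clause (m43) is unit, so m43 = True.
That conflicts with the unit clause (¬m43).
Either choice for m22 ends in contradiction.
Either choice for m11 ends in contradiction.
No assignment satisfies every clause.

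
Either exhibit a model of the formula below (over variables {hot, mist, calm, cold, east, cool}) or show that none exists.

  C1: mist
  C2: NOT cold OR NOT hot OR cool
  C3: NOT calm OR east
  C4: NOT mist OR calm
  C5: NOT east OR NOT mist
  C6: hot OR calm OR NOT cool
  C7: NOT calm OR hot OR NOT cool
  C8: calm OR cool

UNSATISFIABLE

The clause (mist) is unit, so mist = true.
The clause (calm) is unit, so calm = true.
The clause (east) is unit, so east = true.
That conflicts with the unit clause (NOT east).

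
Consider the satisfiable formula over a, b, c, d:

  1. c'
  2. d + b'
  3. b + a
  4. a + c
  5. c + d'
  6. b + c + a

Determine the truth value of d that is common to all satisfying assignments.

Suppose d = 1.
The clause (c') is unit, so c = 0.
Now (c) is unsatisfied and unit — conflict.
So every satisfying assignment has d = False.

False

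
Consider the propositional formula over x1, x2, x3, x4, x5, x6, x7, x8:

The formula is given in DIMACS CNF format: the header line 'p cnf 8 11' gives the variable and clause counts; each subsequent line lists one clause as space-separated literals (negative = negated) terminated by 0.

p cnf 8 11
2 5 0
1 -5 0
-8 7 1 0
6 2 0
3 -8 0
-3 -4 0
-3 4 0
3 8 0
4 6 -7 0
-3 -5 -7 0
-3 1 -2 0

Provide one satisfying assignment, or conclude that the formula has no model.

UNSATISFIABLE

Case x2 = True:
Case x1 = True:
Case x3 = True:
(¬x4) alone gives x4 = False.
Now (x4) is unsatisfied and unit — conflict.
Backtrack on x3: now try x3 = False.
(¬x8) alone gives x8 = False.
Now (x8) is unsatisfied and unit — conflict.
Either choice for x3 ends in contradiction.
Backtrack on x1: now try x1 = False.
(¬x5) alone gives x5 = False.
(¬x3) alone gives x3 = False.
(¬x8) alone gives x8 = False.
Now (x8) is unsatisfied and unit — conflict.
Either choice for x1 ends in contradiction.
Backtrack on x2: now try x2 = False.
(x5) alone gives x5 = True.
(x1) alone gives x1 = True.
(x6) alone gives x6 = True.
Case x3 = True:
(¬x4) alone gives x4 = False.
Now (x4) is unsatisfied and unit — conflict.
Backtrack on x3: now try x3 = False.
(¬x8) alone gives x8 = False.
Now (x8) is unsatisfied and unit — conflict.
Either choice for x3 ends in contradiction.
Either choice for x2 ends in contradiction.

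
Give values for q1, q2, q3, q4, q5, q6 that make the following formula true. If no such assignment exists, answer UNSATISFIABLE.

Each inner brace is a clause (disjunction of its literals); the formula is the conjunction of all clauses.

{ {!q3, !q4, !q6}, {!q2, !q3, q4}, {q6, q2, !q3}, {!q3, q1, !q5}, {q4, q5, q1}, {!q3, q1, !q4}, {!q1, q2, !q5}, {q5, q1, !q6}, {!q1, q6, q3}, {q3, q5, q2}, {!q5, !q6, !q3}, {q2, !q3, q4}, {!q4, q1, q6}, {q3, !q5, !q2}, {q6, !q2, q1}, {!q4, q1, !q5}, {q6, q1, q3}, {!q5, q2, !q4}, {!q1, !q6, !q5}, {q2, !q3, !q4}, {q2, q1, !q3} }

q1 ↦ true; q2 ↦ true; q3 ↦ false; q4 ↦ false; q5 ↦ false; q6 ↦ true

Suppose q3 = false.
Suppose q1 = true.
The clause (q6) is unit, so q6 = true.
The clause (!q5) is unit, so q5 = false.
The clause (q2) is unit, so q2 = true.
All clauses hold; q4 can take either value.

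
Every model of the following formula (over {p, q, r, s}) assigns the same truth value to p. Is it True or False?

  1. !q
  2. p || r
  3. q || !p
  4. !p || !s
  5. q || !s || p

Suppose p = true.
From the singleton clause (!q), q = false.
But (q) is also a unit clause — contradiction.
So every satisfying assignment has p = False.

False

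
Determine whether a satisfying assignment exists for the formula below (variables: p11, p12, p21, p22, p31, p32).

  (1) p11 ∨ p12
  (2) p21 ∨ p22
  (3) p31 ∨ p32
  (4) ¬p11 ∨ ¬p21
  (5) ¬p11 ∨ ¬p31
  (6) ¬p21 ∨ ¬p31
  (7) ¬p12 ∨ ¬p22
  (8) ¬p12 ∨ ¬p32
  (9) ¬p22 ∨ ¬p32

Branch on p11: set p11 = True.
The clause (¬p21) is unit, so p21 = False.
The clause (p22) is unit, so p22 = True.
The clause (¬p31) is unit, so p31 = False.
The clause (p32) is unit, so p32 = True.
That conflicts with the unit clause (¬p32).
Backtrack on p11: now try p11 = False.
The clause (p12) is unit, so p12 = True.
The clause (¬p22) is unit, so p22 = False.
The clause (p21) is unit, so p21 = True.
The clause (¬p31) is unit, so p31 = False.
The clause (p32) is unit, so p32 = True.
That conflicts with the unit clause (¬p32).
Either choice for p11 ends in contradiction.
No assignment satisfies every clause.

No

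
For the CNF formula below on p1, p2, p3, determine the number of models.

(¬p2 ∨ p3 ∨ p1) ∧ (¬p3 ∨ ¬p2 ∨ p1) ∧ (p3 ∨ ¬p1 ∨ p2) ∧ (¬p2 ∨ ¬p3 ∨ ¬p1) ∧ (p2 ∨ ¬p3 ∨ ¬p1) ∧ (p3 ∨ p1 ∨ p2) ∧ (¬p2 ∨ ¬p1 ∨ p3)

1

There are 2^3 = 8 truth assignments over (p1, p2, p3).
Split on p2. With p2 = True, the clauses containing p2 are satisfied and ¬p2 drops from the rest; 0 of the 2^2 = 4 assignments to the other variables satisfy what remains.
With p2 = False, by the same count on the reduced clause set, 1 assignment works.
Total: 0 + 1 = 1.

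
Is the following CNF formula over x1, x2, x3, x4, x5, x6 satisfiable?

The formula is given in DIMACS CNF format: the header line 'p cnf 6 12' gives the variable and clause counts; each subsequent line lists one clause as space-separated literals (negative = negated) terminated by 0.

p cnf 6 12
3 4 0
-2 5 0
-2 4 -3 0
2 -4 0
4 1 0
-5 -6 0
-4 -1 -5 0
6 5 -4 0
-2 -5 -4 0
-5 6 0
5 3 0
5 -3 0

No, unsatisfiable

Suppose x3 = True.
(x5) alone gives x5 = True.
(¬x6) alone gives x6 = False.
But (x6) is also a unit clause — contradiction.
Undo x3 and try x3 = False.
(x4) alone gives x4 = True.
(x2) alone gives x2 = True.
(x5) alone gives x5 = True.
But (¬x5) is also a unit clause — contradiction.
Both values of x3 lead to a conflict.
No assignment satisfies every clause.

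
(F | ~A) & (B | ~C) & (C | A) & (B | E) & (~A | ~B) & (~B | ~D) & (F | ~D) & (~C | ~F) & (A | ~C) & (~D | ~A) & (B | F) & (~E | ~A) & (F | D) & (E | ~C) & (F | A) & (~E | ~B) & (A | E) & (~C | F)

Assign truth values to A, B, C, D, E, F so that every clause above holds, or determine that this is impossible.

Case F = 1:
(~C) alone gives C = 0.
(A) alone gives A = 1.
(~B) alone gives B = 0.
(E) alone gives E = 1.
But (~E) is also a unit clause — contradiction.
Undo F and try F = 0.
(~A) alone gives A = 0.
But (A) is also a unit clause — contradiction.
Neither F = 1 nor F = 0 works.

UNSATISFIABLE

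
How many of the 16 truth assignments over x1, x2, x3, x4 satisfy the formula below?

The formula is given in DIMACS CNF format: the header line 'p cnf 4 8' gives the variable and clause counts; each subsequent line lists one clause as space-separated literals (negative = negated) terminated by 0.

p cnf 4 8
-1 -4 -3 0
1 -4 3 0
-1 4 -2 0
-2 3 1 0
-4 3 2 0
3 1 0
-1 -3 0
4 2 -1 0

5

There are 2^4 = 16 truth assignments over (x1, x2, x3, x4).
Split on x3. With x3 = True, the clauses containing x3 are satisfied and ¬x3 drops from the rest; 4 of the 2^3 = 8 assignments to the other variables satisfy what remains.
With x3 = False, by the same count on the reduced clause set, 1 assignment works.
(One model: x1=F, x2=F, x3=T, x4=F.)
Total: 4 + 1 = 5.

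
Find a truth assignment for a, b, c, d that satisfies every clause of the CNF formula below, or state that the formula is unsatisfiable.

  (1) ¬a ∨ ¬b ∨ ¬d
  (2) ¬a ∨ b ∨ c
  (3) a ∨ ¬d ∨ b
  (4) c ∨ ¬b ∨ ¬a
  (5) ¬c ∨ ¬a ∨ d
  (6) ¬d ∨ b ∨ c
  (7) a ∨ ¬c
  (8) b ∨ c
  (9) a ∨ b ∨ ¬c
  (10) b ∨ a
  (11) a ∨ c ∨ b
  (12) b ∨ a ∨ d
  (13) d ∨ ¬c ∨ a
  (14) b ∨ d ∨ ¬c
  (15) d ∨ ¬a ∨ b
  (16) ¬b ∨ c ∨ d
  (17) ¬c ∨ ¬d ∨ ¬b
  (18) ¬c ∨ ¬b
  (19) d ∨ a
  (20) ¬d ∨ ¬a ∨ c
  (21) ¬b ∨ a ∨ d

Suppose a = True.
Suppose b = False.
The clause (c) is unit, so c = True.
The clause (d) is unit, so d = True.
Every clause now holds.

a=True; b=False; c=True; d=True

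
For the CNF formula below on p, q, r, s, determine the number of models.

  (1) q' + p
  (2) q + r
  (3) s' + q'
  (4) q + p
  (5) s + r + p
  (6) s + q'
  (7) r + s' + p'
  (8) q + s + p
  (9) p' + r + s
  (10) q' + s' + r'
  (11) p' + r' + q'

There are 2^4 = 16 truth assignments over (p, q, r, s).
Check each against the 11 clauses (columns in the order p, q, r, s):
  F F F F  ✗ fails (q + r)
  F F F T  ✗ fails (q + r)
  F F T F  ✗ fails (q + p)
  F F T T  ✗ fails (q + p)
  F T F F  ✗ fails (q' + p)
  F T F T  ✗ fails (q' + p)
  F T T F  ✗ fails (q' + p)
  F T T T  ✗ fails (q' + p)
  T F F F  ✗ fails (q + r)
  T F F T  ✗ fails (q + r)
  T F T F  ✓ satisfies all
  T F T T  ✓ satisfies all
  T T F F  ✗ fails (s + q')
  T T F T  ✗ fails (s' + q')
  T T T F  ✗ fails (s + q')
  T T T T  ✗ fails (s' + q')
2 of the 16 rows are models.

2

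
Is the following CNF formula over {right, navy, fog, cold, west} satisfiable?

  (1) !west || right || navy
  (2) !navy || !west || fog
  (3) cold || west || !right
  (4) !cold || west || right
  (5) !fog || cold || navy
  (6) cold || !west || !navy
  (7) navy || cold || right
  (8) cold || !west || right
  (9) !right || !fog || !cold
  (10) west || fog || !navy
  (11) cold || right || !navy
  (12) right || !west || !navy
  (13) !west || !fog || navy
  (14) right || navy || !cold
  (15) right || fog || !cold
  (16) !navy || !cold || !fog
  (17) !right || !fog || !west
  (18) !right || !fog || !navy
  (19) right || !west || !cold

Try west = false.
Try cold = true.
The clause (right) is unit, so right = true.
The clause (!fog) is unit, so fog = false.
The clause (!navy) is unit, so navy = false.
Every clause now holds.
A satisfying assignment: right: true; navy: false; fog: false; cold: true; west: false.

Satisfiable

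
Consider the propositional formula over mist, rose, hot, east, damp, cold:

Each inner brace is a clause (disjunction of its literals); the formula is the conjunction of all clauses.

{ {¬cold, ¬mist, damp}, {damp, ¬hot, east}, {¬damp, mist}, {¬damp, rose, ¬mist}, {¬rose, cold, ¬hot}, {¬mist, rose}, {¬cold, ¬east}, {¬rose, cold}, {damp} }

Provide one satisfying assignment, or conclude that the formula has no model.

mist=True, rose=True, hot=True, east=False, damp=True, cold=True

The clause (damp) is unit, so damp = True.
The clause (mist) is unit, so mist = True.
The clause (rose) is unit, so rose = True.
The clause (cold) is unit, so cold = True.
The clause (¬east) is unit, so east = False.
Every clause is now satisfied; hot is unconstrained.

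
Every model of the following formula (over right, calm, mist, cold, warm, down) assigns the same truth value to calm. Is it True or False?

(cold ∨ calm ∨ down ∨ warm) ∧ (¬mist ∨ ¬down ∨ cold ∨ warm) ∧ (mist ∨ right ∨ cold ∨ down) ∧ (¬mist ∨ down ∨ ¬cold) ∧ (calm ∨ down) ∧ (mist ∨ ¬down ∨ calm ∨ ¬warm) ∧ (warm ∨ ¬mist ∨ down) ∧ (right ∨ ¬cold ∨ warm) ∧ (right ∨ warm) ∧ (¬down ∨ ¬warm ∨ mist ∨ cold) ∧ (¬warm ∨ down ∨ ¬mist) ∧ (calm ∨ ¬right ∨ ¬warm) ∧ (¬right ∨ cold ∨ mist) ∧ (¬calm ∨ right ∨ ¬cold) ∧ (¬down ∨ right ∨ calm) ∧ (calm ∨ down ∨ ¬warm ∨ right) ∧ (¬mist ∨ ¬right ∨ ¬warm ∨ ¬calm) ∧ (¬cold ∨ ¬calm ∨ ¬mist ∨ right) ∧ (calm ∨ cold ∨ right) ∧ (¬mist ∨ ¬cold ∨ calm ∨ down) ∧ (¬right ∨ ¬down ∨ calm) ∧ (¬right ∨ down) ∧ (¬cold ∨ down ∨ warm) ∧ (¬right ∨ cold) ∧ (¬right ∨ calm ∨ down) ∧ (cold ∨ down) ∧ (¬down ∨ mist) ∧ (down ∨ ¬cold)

Suppose calm = False.
The clause (down) is unit, so down = True.
The clause (right) is unit, so right = True.
But (¬right) is also a unit clause — contradiction.
So every satisfying assignment has calm = True.

True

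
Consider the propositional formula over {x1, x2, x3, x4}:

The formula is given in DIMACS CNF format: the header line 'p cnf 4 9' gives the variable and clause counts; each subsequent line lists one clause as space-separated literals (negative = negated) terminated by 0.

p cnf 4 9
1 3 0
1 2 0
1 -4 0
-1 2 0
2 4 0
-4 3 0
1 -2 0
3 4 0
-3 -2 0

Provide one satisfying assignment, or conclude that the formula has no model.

Suppose x1 = True.
Unit clause (x2) forces x2 = True.
Unit clause (¬x3) forces x3 = False.
Unit clause (¬x4) forces x4 = False.
But (x4) is also a unit clause — contradiction.
Undo x1 and try x1 = False.
Unit clause (x3) forces x3 = True.
Unit clause (x2) forces x2 = True.
But (¬x2) is also a unit clause — contradiction.
Neither x1 = True nor x1 = False works.

UNSATISFIABLE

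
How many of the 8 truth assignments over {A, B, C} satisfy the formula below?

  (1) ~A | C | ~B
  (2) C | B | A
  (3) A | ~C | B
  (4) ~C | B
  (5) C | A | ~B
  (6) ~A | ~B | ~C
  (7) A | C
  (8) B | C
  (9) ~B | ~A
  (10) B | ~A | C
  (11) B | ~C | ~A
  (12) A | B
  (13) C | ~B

There are 2^3 = 8 truth assignments over (A, B, C).
Split on A. With A = 1, the clauses containing A are satisfied and ~A drops from the rest; 0 of the 2^2 = 4 assignments to the other variables satisfy what remains.
With A = 0, by the same count on the reduced clause set, 1 assignment works.
(One model: A=F, B=T, C=T.)
Total: 0 + 1 = 1.

1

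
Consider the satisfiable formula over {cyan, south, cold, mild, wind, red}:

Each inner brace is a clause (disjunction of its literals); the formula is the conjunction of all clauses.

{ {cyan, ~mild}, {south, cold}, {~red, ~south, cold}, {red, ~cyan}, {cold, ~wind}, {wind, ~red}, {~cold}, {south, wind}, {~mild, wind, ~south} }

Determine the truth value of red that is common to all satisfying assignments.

False

Suppose red = 1.
From the singleton clause (wind), wind = 1.
From the singleton clause (cold), cold = 1.
That conflicts with the unit clause (~cold).
So every satisfying assignment has red = False.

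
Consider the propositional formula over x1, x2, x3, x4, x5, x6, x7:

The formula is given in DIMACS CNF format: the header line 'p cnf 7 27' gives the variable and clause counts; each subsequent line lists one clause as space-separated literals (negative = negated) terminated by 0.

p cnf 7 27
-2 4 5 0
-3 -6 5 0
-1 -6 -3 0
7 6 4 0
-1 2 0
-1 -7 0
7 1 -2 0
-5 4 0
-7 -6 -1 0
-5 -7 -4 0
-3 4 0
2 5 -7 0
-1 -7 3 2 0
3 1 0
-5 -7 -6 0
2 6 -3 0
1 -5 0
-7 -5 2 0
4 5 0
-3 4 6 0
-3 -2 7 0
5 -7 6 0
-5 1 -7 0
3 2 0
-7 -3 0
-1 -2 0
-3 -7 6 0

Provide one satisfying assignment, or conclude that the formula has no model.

UNSATISFIABLE

Branch on x1: set x1 = False.
(x3) alone gives x3 = True.
(x4) alone gives x4 = True.
(¬x5) alone gives x5 = False.
(¬x6) alone gives x6 = False.
(x2) alone gives x2 = True.
(x7) alone gives x7 = True.
But (¬x7) is also a unit clause — contradiction.
That branch fails; take x1 = True instead.
(x2) alone gives x2 = True.
But (¬x2) is also a unit clause — contradiction.
Both values of x1 lead to a conflict.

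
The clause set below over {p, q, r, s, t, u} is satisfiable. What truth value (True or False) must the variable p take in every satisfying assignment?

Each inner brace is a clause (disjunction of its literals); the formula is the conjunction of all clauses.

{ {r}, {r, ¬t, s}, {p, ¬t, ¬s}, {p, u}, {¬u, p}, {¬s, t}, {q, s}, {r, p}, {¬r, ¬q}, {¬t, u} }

Suppose p = False.
Unit clause (r) forces r = True.
Unit clause (u) forces u = True.
Now (¬u) is unsatisfied and unit — conflict.
So every satisfying assignment has p = True.

True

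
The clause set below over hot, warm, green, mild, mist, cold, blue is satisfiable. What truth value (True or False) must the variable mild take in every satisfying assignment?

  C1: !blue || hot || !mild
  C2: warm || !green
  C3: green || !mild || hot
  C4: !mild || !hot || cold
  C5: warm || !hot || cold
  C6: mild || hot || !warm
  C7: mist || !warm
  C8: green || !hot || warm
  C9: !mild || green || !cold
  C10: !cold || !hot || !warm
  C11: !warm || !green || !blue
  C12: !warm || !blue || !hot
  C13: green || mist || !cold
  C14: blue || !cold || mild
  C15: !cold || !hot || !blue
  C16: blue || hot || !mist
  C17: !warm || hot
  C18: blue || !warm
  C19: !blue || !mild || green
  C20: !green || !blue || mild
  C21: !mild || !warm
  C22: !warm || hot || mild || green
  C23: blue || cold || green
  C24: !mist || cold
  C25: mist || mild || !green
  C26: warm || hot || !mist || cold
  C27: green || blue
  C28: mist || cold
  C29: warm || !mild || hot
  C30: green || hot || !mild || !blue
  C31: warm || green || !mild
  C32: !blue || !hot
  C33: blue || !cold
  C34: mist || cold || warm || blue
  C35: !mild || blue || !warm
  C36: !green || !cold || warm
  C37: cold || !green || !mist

False

Suppose mild = true.
Unit clause (!warm) forces warm = false.
Unit clause (!green) forces green = false.
Now (green) is unsatisfied and unit — conflict.
So every satisfying assignment has mild = False.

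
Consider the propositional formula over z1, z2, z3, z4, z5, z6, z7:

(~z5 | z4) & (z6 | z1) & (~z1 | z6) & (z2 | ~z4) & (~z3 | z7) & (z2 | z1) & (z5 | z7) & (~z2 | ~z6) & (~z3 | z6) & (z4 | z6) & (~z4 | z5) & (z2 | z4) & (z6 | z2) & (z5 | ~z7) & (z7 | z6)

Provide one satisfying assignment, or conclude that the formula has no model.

UNSATISFIABLE

Try z5 = 0.
From the singleton clause (z7), z7 = 1.
But (~z7) is also a unit clause — contradiction.
That branch fails; take z5 = 1 instead.
From the singleton clause (z4), z4 = 1.
From the singleton clause (z2), z2 = 1.
From the singleton clause (~z6), z6 = 0.
From the singleton clause (z1), z1 = 1.
But (~z1) is also a unit clause — contradiction.
Both values of z5 lead to a conflict.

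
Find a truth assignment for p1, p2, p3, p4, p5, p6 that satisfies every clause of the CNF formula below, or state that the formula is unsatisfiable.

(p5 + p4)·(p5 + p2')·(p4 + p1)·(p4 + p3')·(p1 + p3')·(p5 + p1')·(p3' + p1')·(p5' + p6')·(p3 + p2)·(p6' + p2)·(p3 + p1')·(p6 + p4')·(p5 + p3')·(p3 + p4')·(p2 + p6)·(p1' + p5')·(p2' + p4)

Case p5 = 1:
(p6') alone gives p6 = 0.
(p4') alone gives p4 = 0.
(p1) alone gives p1 = 1.
But (p1') is also a unit clause — contradiction.
Backtrack on p5: now try p5 = 0.
(p4) alone gives p4 = 1.
(p2') alone gives p2 = 0.
(p1') alone gives p1 = 0.
(p3') alone gives p3 = 0.
But (p3) is also a unit clause — contradiction.
Neither p5 = 1 nor p5 = 0 works.

UNSATISFIABLE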